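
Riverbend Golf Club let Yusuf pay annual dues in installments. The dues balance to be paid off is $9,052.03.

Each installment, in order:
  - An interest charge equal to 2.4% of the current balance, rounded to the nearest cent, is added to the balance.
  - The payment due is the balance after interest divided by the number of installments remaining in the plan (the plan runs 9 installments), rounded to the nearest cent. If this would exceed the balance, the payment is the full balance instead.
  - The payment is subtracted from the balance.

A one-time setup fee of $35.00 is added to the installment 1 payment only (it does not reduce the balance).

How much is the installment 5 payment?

$1,132.41

Installment 1: $9,052.03 +$217.25 interest = $9,269.28; pay $1,029.92 (+ $35.00 fee) → $8,239.36
Installment 2: $8,239.36 +$197.74 interest = $8,437.10; pay $1,054.64 → $7,382.46
Installment 3: $7,382.46 +$177.18 interest = $7,559.64; pay $1,079.95 → $6,479.69
Installment 4: $6,479.69 +$155.51 interest = $6,635.20; pay $1,105.87 → $5,529.33
Installment 5: $5,529.33 +$132.70 interest = $5,662.03; pay $1,132.41 → $4,529.62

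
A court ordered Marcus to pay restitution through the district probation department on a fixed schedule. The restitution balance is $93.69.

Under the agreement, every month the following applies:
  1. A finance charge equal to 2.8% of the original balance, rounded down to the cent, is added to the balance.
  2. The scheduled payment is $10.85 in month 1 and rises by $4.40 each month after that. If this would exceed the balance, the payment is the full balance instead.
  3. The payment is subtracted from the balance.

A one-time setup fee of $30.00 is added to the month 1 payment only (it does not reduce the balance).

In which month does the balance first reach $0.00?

Month 1: $93.69 +$2.62 interest = $96.31; pay $10.85 (+ $30.00 fee) → $85.46
Month 2: $85.46 +$2.62 interest = $88.08; pay $15.25 → $72.83
Month 3: $72.83 +$2.62 interest = $75.45; pay $19.65 → $55.80
Month 4: $55.80 +$2.62 interest = $58.42; pay $24.05 → $34.37
Month 5: $34.37 +$2.62 interest = $36.99; pay $28.45 → $8.54
Month 6: $8.54 +$2.62 interest = $11.16; pay $11.16 → $0.00
Balance reaches $0.00 in month 6.

6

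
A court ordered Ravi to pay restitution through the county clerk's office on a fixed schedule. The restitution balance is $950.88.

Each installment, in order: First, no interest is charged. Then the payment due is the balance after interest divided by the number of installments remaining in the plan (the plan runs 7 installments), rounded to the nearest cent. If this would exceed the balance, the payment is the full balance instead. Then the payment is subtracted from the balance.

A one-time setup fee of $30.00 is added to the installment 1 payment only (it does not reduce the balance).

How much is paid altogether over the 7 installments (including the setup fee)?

$980.88

Installment 1: $950.88 − $135.84 (+ $30.00 fee) → $815.04
Installment 2: $815.04 − $135.84 → $679.20
Installment 3: $679.20 − $135.84 → $543.36
Installment 4: $543.36 − $135.84 → $407.52
Installment 5: $407.52 − $135.84 → $271.68
Installment 6: $271.68 − $135.84 → $135.84
Installment 7: $135.84 − $135.84 → $0.00
Total paid: $980.88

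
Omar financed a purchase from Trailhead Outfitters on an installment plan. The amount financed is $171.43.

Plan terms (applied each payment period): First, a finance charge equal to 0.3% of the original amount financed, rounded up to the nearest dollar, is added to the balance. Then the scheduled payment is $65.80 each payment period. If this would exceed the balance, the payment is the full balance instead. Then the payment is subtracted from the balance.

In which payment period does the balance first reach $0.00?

3

Payment period 1: opening $171.43; interest $1.00 → $172.43; payment $65.80; balance $106.63
Payment period 2: opening $106.63; interest $1.00 → $107.63; payment $65.80; balance $41.83
Payment period 3: opening $41.83; interest $1.00 → $42.83; payment $42.83; balance $0.00
Balance reaches $0.00 in payment period 3.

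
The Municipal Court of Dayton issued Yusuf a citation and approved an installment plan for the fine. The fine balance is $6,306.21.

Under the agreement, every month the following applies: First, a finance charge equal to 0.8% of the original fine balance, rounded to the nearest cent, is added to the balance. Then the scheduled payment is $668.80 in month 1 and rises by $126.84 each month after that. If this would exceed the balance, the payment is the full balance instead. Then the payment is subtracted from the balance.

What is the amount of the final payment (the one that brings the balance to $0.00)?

# | Opening | Interest | Payment | End bal
1 | $6,306.21 | $50.45 | $668.80 | $5,687.86
2 | $5,687.86 | $50.45 | $795.64 | $4,942.67
3 | $4,942.67 | $50.45 | $922.48 | $4,070.64
4 | $4,070.64 | $50.45 | $1,049.32 | $3,071.77
5 | $3,071.77 | $50.45 | $1,176.16 | $1,946.06
6 | $1,946.06 | $50.45 | $1,303.00 | $693.51
7 | $693.51 | $50.45 | $743.96 | $0.00

$743.96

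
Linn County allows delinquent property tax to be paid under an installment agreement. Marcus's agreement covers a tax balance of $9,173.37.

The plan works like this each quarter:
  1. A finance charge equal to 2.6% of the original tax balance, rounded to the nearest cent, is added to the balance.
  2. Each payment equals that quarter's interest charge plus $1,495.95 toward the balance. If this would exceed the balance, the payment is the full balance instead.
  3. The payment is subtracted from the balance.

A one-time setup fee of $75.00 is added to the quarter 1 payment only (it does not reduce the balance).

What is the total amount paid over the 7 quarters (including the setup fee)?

$10,917.94

Quarter 1: $9,173.37 +$238.51 interest = $9,411.88; pay $1,734.46 (+ $75.00 fee) → $7,677.42
Quarter 2: $7,677.42 +$238.51 interest = $7,915.93; pay $1,734.46 → $6,181.47
Quarter 3: $6,181.47 +$238.51 interest = $6,419.98; pay $1,734.46 → $4,685.52
Quarter 4: $4,685.52 +$238.51 interest = $4,924.03; pay $1,734.46 → $3,189.57
Quarter 5: $3,189.57 +$238.51 interest = $3,428.08; pay $1,734.46 → $1,693.62
Quarter 6: $1,693.62 +$238.51 interest = $1,932.13; pay $1,734.46 → $197.67
Quarter 7: $197.67 +$238.51 interest = $436.18; pay $436.18 → $0.00
Total paid: $10,917.94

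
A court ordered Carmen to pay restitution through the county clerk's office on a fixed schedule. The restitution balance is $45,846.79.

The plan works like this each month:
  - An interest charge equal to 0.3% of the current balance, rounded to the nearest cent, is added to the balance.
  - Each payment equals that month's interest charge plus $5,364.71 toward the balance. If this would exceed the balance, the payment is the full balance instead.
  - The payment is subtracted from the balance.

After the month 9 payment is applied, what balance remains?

$0.00

# | Opening | Interest | Payment | End bal
1 | $45,846.79 | $137.54 | $5,502.25 | $40,482.08
2 | $40,482.08 | $121.45 | $5,486.16 | $35,117.37
3 | $35,117.37 | $105.35 | $5,470.06 | $29,752.66
4 | $29,752.66 | $89.26 | $5,453.97 | $24,387.95
5 | $24,387.95 | $73.16 | $5,437.87 | $19,023.24
6 | $19,023.24 | $57.07 | $5,421.78 | $13,658.53
7 | $13,658.53 | $40.98 | $5,405.69 | $8,293.82
8 | $8,293.82 | $24.88 | $5,389.59 | $2,929.11
9 | $2,929.11 | $8.79 | $2,937.90 | $0.00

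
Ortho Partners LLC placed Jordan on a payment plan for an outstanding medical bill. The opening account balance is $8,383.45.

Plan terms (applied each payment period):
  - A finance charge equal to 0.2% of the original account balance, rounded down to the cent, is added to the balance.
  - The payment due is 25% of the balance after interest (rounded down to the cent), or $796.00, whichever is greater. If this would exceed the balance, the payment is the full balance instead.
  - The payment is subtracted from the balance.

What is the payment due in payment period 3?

# | Opening | Interest | Payment | End bal
1 | $8,383.45 | $16.76 | $2,100.05 | $6,300.16
2 | $6,300.16 | $16.76 | $1,579.23 | $4,737.69
3 | $4,737.69 | $16.76 | $1,188.61 | $3,565.84

$1,188.61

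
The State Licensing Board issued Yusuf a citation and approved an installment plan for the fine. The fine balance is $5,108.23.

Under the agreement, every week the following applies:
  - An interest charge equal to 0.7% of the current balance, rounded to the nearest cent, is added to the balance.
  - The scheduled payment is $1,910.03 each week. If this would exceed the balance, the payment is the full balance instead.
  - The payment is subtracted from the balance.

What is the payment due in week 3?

$1,356.00

Week 1: $5,108.23 +$35.76 interest = $5,143.99; pay $1,910.03 → $3,233.96
Week 2: $3,233.96 +$22.64 interest = $3,256.60; pay $1,910.03 → $1,346.57
Week 3: $1,346.57 +$9.43 interest = $1,356.00; pay $1,356.00 → $0.00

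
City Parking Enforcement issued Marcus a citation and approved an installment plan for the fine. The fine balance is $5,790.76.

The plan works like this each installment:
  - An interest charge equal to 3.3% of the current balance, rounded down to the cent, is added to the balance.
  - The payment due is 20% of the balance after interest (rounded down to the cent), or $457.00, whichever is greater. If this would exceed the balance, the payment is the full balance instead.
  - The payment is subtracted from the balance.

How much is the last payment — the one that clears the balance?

Installment 1: opening $5,790.76; interest $191.09 → $5,981.85; payment $1,196.37; balance $4,785.48
Installment 2: opening $4,785.48; interest $157.92 → $4,943.40; payment $988.68; balance $3,954.72
Installment 3: opening $3,954.72; interest $130.50 → $4,085.22; payment $817.04; balance $3,268.18
Installment 4: opening $3,268.18; interest $107.84 → $3,376.02; payment $675.20; balance $2,700.82
Installment 5: opening $2,700.82; interest $89.12 → $2,789.94; payment $557.98; balance $2,231.96
Installment 6: opening $2,231.96; interest $73.65 → $2,305.61; payment $461.12; balance $1,844.49
Installment 7: opening $1,844.49; interest $60.86 → $1,905.35; payment $457.00; balance $1,448.35
Installment 8: opening $1,448.35; interest $47.79 → $1,496.14; payment $457.00; balance $1,039.14
Installment 9: opening $1,039.14; interest $34.29 → $1,073.43; payment $457.00; balance $616.43
Installment 10: opening $616.43; interest $20.34 → $636.77; payment $457.00; balance $179.77
Installment 11: opening $179.77; interest $5.93 → $185.70; payment $185.70; balance $0.00

$185.70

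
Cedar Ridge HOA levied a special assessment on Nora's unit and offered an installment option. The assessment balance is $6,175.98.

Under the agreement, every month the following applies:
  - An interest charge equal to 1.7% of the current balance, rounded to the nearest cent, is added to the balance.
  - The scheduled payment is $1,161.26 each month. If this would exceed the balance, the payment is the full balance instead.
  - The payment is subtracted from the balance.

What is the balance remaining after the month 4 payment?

$1,841.94

Month 1: $6,175.98 +$104.99 interest = $6,280.97; pay $1,161.26 → $5,119.71
Month 2: $5,119.71 +$87.04 interest = $5,206.75; pay $1,161.26 → $4,045.49
Month 3: $4,045.49 +$68.77 interest = $4,114.26; pay $1,161.26 → $2,953.00
Month 4: $2,953.00 +$50.20 interest = $3,003.20; pay $1,161.26 → $1,841.94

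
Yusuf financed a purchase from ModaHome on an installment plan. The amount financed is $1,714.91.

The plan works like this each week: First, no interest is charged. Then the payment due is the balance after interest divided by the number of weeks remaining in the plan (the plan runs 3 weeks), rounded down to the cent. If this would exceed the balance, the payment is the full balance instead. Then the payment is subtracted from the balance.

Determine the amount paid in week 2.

Week 1: opening $1,714.91; payment $571.63; balance $1,143.28
Week 2: opening $1,143.28; payment $571.64; balance $571.64

$571.64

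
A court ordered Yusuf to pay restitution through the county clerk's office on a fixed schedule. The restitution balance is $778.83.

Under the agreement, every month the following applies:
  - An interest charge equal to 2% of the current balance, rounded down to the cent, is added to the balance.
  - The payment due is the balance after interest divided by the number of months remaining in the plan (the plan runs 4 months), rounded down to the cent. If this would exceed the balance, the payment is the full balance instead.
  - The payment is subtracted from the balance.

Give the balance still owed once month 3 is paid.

$206.62

Month 1: opening $778.83; interest $15.57 → $794.40; payment $198.60; balance $595.80
Month 2: opening $595.80; interest $11.91 → $607.71; payment $202.57; balance $405.14
Month 3: opening $405.14; interest $8.10 → $413.24; payment $206.62; balance $206.62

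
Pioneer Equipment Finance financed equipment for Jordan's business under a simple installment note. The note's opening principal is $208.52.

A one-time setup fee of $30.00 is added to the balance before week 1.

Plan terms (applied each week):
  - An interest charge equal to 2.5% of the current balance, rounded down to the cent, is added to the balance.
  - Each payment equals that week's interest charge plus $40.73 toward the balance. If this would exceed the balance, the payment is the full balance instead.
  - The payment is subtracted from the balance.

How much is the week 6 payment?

Week 1: opening $238.52; interest $5.96 → $244.48; payment $46.69; balance $197.79
Week 2: opening $197.79; interest $4.94 → $202.73; payment $45.67; balance $157.06
Week 3: opening $157.06; interest $3.92 → $160.98; payment $44.65; balance $116.33
Week 4: opening $116.33; interest $2.90 → $119.23; payment $43.63; balance $75.60
Week 5: opening $75.60; interest $1.89 → $77.49; payment $42.62; balance $34.87
Week 6: opening $34.87; interest $0.87 → $35.74; payment $35.74; balance $0.00

$35.74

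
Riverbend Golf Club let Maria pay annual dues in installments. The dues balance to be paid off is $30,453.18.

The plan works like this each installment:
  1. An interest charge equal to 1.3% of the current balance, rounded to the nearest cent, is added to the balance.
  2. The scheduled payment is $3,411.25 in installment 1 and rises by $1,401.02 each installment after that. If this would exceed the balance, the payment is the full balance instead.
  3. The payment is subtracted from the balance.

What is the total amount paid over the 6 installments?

$31,862.40

# | Opening | Interest | Payment | End bal
1 | $30,453.18 | $395.89 | $3,411.25 | $27,437.82
2 | $27,437.82 | $356.69 | $4,812.27 | $22,982.24
3 | $22,982.24 | $298.77 | $6,213.29 | $17,067.72
4 | $17,067.72 | $221.88 | $7,614.31 | $9,675.29
5 | $9,675.29 | $125.78 | $9,015.33 | $785.74
6 | $785.74 | $10.21 | $795.95 | $0.00
Total paid: $31,862.40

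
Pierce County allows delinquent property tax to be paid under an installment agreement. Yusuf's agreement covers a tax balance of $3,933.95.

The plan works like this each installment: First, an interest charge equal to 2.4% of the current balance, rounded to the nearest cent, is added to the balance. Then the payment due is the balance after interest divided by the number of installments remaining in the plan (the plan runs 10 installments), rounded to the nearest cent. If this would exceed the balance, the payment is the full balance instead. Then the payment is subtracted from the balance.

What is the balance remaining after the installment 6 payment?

$1,814.22

Installment 1: opening $3,933.95; interest $94.41 → $4,028.36; payment $402.84; balance $3,625.52
Installment 2: opening $3,625.52; interest $87.01 → $3,712.53; payment $412.50; balance $3,300.03
Installment 3: opening $3,300.03; interest $79.20 → $3,379.23; payment $422.40; balance $2,956.83
Installment 4: opening $2,956.83; interest $70.96 → $3,027.79; payment $432.54; balance $2,595.25
Installment 5: opening $2,595.25; interest $62.29 → $2,657.54; payment $442.92; balance $2,214.62
Installment 6: opening $2,214.62; interest $53.15 → $2,267.77; payment $453.55; balance $1,814.22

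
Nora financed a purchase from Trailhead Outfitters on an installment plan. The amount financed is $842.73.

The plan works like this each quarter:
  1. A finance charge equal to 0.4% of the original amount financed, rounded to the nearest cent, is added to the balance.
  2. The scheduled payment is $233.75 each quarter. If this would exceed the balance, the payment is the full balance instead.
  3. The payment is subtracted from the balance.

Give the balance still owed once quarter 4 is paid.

# | Opening | Interest | Payment | End bal
1 | $842.73 | $3.37 | $233.75 | $612.35
2 | $612.35 | $3.37 | $233.75 | $381.97
3 | $381.97 | $3.37 | $233.75 | $151.59
4 | $151.59 | $3.37 | $154.96 | $0.00

$0.00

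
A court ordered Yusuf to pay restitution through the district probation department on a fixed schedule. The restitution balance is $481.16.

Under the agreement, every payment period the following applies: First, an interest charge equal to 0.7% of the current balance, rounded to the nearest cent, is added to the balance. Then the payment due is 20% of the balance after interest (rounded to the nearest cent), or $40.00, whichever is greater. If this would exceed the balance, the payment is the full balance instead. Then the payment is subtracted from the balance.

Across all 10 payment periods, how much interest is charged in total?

# | Opening | Interest | Payment | End bal
1 | $481.16 | $3.37 | $96.91 | $387.62
2 | $387.62 | $2.71 | $78.07 | $312.26
3 | $312.26 | $2.19 | $62.89 | $251.56
4 | $251.56 | $1.76 | $50.66 | $202.66
5 | $202.66 | $1.42 | $40.82 | $163.26
6 | $163.26 | $1.14 | $40.00 | $124.40
7 | $124.40 | $0.87 | $40.00 | $85.27
8 | $85.27 | $0.60 | $40.00 | $45.87
9 | $45.87 | $0.32 | $40.00 | $6.19
10 | $6.19 | $0.04 | $6.23 | $0.00
Total interest: $3.37 + $2.71 + $2.19 + $1.76 + $1.42 + $1.14 + $0.87 + $0.60 + $0.32 + $0.04 = $14.42

$14.42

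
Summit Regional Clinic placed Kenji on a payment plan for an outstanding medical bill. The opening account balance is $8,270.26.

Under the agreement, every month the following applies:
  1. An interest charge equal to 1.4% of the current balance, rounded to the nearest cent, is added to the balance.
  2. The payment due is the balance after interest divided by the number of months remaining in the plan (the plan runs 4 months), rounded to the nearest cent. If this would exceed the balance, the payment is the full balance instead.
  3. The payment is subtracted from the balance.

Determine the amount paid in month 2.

$2,125.86

Month 1: $8,270.26 +$115.78 interest = $8,386.04; pay $2,096.51 → $6,289.53
Month 2: $6,289.53 +$88.05 interest = $6,377.58; pay $2,125.86 → $4,251.72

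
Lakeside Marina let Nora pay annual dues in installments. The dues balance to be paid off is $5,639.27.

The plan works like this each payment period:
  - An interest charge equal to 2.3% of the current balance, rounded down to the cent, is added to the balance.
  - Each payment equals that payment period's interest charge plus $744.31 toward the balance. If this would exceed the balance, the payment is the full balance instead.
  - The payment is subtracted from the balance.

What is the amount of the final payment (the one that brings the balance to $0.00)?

Payment period 1: opening $5,639.27; interest $129.70 → $5,768.97; payment $874.01; balance $4,894.96
Payment period 2: opening $4,894.96; interest $112.58 → $5,007.54; payment $856.89; balance $4,150.65
Payment period 3: opening $4,150.65; interest $95.46 → $4,246.11; payment $839.77; balance $3,406.34
Payment period 4: opening $3,406.34; interest $78.34 → $3,484.68; payment $822.65; balance $2,662.03
Payment period 5: opening $2,662.03; interest $61.22 → $2,723.25; payment $805.53; balance $1,917.72
Payment period 6: opening $1,917.72; interest $44.10 → $1,961.82; payment $788.41; balance $1,173.41
Payment period 7: opening $1,173.41; interest $26.98 → $1,200.39; payment $771.29; balance $429.10
Payment period 8: opening $429.10; interest $9.86 → $438.96; payment $438.96; balance $0.00

$438.96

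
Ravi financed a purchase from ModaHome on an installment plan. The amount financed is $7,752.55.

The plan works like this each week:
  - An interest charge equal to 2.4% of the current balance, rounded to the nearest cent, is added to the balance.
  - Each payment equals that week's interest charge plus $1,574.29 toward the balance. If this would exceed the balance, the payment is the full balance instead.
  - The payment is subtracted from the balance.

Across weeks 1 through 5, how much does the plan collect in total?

$8,305.03

Week 1: $7,752.55 +$186.06 interest = $7,938.61; pay $1,760.35 → $6,178.26
Week 2: $6,178.26 +$148.28 interest = $6,326.54; pay $1,722.57 → $4,603.97
Week 3: $4,603.97 +$110.50 interest = $4,714.47; pay $1,684.79 → $3,029.68
Week 4: $3,029.68 +$72.71 interest = $3,102.39; pay $1,647.00 → $1,455.39
Week 5: $1,455.39 +$34.93 interest = $1,490.32; pay $1,490.32 → $0.00
Total paid: $8,305.03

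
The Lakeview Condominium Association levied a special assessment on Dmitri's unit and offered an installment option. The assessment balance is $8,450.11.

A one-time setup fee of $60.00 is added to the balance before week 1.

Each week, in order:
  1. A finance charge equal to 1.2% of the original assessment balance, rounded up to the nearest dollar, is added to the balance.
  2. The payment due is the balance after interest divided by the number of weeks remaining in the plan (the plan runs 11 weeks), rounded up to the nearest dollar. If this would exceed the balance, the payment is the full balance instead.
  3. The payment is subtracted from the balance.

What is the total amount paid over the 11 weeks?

$9,632.11

Week 1: $8,510.11 +$102.00 interest = $8,612.11; pay $783.00 → $7,829.11
Week 2: $7,829.11 +$102.00 interest = $7,931.11; pay $794.00 → $7,137.11
Week 3: $7,137.11 +$102.00 interest = $7,239.11; pay $805.00 → $6,434.11
Week 4: $6,434.11 +$102.00 interest = $6,536.11; pay $818.00 → $5,718.11
Week 5: $5,718.11 +$102.00 interest = $5,820.11; pay $832.00 → $4,988.11
Week 6: $4,988.11 +$102.00 interest = $5,090.11; pay $849.00 → $4,241.11
Week 7: $4,241.11 +$102.00 interest = $4,343.11; pay $869.00 → $3,474.11
Week 8: $3,474.11 +$102.00 interest = $3,576.11; pay $895.00 → $2,681.11
Week 9: $2,681.11 +$102.00 interest = $2,783.11; pay $928.00 → $1,855.11
Week 10: $1,855.11 +$102.00 interest = $1,957.11; pay $979.00 → $978.11
Week 11: $978.11 +$102.00 interest = $1,080.11; pay $1,080.11 → $0.00
Total paid: $9,632.11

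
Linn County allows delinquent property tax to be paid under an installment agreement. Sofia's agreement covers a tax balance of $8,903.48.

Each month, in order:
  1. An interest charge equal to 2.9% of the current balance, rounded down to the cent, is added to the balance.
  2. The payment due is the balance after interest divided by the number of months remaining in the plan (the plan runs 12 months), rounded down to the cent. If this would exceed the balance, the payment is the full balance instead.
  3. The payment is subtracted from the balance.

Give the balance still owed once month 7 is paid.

Month 1: $8,903.48 +$258.20 interest = $9,161.68; pay $763.47 → $8,398.21
Month 2: $8,398.21 +$243.54 interest = $8,641.75; pay $785.61 → $7,856.14
Month 3: $7,856.14 +$227.82 interest = $8,083.96; pay $808.39 → $7,275.57
Month 4: $7,275.57 +$210.99 interest = $7,486.56; pay $831.84 → $6,654.72
Month 5: $6,654.72 +$192.98 interest = $6,847.70; pay $855.96 → $5,991.74
Month 6: $5,991.74 +$173.76 interest = $6,165.50; pay $880.78 → $5,284.72
Month 7: $5,284.72 +$153.25 interest = $5,437.97; pay $906.32 → $4,531.65

$4,531.65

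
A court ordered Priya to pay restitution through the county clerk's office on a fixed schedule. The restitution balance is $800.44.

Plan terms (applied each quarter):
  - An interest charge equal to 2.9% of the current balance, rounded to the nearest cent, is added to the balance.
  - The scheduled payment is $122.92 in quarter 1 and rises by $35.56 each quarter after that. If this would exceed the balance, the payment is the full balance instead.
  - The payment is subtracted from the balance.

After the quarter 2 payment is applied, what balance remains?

$562.57

Quarter 1: opening $800.44; interest $23.21 → $823.65; payment $122.92; balance $700.73
Quarter 2: opening $700.73; interest $20.32 → $721.05; payment $158.48; balance $562.57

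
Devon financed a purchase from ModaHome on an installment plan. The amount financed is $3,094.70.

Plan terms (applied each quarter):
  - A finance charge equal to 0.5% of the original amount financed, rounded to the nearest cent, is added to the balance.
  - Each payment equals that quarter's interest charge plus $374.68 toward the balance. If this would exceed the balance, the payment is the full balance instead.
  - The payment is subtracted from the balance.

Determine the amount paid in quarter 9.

$112.73

# | Opening | Interest | Payment | End bal
1 | $3,094.70 | $15.47 | $390.15 | $2,720.02
2 | $2,720.02 | $15.47 | $390.15 | $2,345.34
3 | $2,345.34 | $15.47 | $390.15 | $1,970.66
4 | $1,970.66 | $15.47 | $390.15 | $1,595.98
5 | $1,595.98 | $15.47 | $390.15 | $1,221.30
6 | $1,221.30 | $15.47 | $390.15 | $846.62
7 | $846.62 | $15.47 | $390.15 | $471.94
8 | $471.94 | $15.47 | $390.15 | $97.26
9 | $97.26 | $15.47 | $112.73 | $0.00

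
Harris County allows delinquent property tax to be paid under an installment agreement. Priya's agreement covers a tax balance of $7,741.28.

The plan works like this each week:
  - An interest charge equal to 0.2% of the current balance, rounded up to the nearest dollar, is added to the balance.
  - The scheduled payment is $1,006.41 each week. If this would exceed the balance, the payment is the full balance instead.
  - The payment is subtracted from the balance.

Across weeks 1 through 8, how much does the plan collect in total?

$7,813.28

Week 1: opening $7,741.28; interest $16.00 → $7,757.28; payment $1,006.41; balance $6,750.87
Week 2: opening $6,750.87; interest $14.00 → $6,764.87; payment $1,006.41; balance $5,758.46
Week 3: opening $5,758.46; interest $12.00 → $5,770.46; payment $1,006.41; balance $4,764.05
Week 4: opening $4,764.05; interest $10.00 → $4,774.05; payment $1,006.41; balance $3,767.64
Week 5: opening $3,767.64; interest $8.00 → $3,775.64; payment $1,006.41; balance $2,769.23
Week 6: opening $2,769.23; interest $6.00 → $2,775.23; payment $1,006.41; balance $1,768.82
Week 7: opening $1,768.82; interest $4.00 → $1,772.82; payment $1,006.41; balance $766.41
Week 8: opening $766.41; interest $2.00 → $768.41; payment $768.41; balance $0.00
Total paid: $7,813.28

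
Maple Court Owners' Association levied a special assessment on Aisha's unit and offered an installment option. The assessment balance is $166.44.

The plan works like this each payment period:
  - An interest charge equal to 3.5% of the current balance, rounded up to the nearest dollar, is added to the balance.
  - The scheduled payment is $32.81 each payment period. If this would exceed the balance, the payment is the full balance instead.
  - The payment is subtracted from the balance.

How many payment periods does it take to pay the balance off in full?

Payment period 1: $166.44 +$6.00 interest = $172.44; pay $32.81 → $139.63
Payment period 2: $139.63 +$5.00 interest = $144.63; pay $32.81 → $111.82
Payment period 3: $111.82 +$4.00 interest = $115.82; pay $32.81 → $83.01
Payment period 4: $83.01 +$3.00 interest = $86.01; pay $32.81 → $53.20
Payment period 5: $53.20 +$2.00 interest = $55.20; pay $32.81 → $22.39
Payment period 6: $22.39 +$1.00 interest = $23.39; pay $23.39 → $0.00
Balance reaches $0.00 in payment period 6.

6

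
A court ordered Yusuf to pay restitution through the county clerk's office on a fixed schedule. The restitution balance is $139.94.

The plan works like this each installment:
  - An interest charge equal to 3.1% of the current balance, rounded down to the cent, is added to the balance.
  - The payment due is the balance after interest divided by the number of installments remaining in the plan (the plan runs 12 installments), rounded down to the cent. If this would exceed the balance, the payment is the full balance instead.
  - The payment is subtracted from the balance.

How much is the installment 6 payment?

Installment 1: $139.94 +$4.33 interest = $144.27; pay $12.02 → $132.25
Installment 2: $132.25 +$4.09 interest = $136.34; pay $12.39 → $123.95
Installment 3: $123.95 +$3.84 interest = $127.79; pay $12.77 → $115.02
Installment 4: $115.02 +$3.56 interest = $118.58; pay $13.17 → $105.41
Installment 5: $105.41 +$3.26 interest = $108.67; pay $13.58 → $95.09
Installment 6: $95.09 +$2.94 interest = $98.03; pay $14.00 → $84.03

$14.00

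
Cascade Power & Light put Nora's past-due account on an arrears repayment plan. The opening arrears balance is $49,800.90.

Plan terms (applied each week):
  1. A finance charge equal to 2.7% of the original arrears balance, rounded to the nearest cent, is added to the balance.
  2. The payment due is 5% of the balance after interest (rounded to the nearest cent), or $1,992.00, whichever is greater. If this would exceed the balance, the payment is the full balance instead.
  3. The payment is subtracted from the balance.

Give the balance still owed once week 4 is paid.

Week 1: $49,800.90 +$1,344.62 interest = $51,145.52; pay $2,557.28 → $48,588.24
Week 2: $48,588.24 +$1,344.62 interest = $49,932.86; pay $2,496.64 → $47,436.22
Week 3: $47,436.22 +$1,344.62 interest = $48,780.84; pay $2,439.04 → $46,341.80
Week 4: $46,341.80 +$1,344.62 interest = $47,686.42; pay $2,384.32 → $45,302.10

$45,302.10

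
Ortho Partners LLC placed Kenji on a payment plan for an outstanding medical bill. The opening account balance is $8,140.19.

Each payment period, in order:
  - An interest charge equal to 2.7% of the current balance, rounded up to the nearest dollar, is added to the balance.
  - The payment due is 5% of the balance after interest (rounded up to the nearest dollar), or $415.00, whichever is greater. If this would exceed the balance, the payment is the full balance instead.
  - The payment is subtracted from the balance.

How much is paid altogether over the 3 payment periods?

$1,249.00

Payment period 1: $8,140.19 +$220.00 interest = $8,360.19; pay $419.00 → $7,941.19
Payment period 2: $7,941.19 +$215.00 interest = $8,156.19; pay $415.00 → $7,741.19
Payment period 3: $7,741.19 +$210.00 interest = $7,951.19; pay $415.00 → $7,536.19
Total paid: $1,249.00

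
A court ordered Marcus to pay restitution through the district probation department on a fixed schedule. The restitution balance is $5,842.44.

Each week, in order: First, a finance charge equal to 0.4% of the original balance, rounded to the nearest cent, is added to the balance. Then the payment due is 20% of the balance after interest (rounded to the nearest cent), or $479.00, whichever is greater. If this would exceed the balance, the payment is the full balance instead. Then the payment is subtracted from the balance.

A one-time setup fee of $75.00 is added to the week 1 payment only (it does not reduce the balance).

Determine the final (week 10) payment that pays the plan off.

Week 1: $5,842.44 +$23.37 interest = $5,865.81; pay $1,173.16 (+ $75.00 fee) → $4,692.65
Week 2: $4,692.65 +$23.37 interest = $4,716.02; pay $943.20 → $3,772.82
Week 3: $3,772.82 +$23.37 interest = $3,796.19; pay $759.24 → $3,036.95
Week 4: $3,036.95 +$23.37 interest = $3,060.32; pay $612.06 → $2,448.26
Week 5: $2,448.26 +$23.37 interest = $2,471.63; pay $494.33 → $1,977.30
Week 6: $1,977.30 +$23.37 interest = $2,000.67; pay $479.00 → $1,521.67
Week 7: $1,521.67 +$23.37 interest = $1,545.04; pay $479.00 → $1,066.04
Week 8: $1,066.04 +$23.37 interest = $1,089.41; pay $479.00 → $610.41
Week 9: $610.41 +$23.37 interest = $633.78; pay $479.00 → $154.78
Week 10: $154.78 +$23.37 interest = $178.15; pay $178.15 → $0.00

$178.15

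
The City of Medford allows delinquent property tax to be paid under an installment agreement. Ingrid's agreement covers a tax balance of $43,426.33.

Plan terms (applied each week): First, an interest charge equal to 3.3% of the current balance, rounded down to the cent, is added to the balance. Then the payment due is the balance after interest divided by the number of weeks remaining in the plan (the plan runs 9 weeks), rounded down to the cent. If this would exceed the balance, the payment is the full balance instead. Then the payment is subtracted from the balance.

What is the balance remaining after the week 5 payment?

$22,702.41

Week 1: opening $43,426.33; interest $1,433.06 → $44,859.39; payment $4,984.37; balance $39,875.02
Week 2: opening $39,875.02; interest $1,315.87 → $41,190.89; payment $5,148.86; balance $36,042.03
Week 3: opening $36,042.03; interest $1,189.38 → $37,231.41; payment $5,318.77; balance $31,912.64
Week 4: opening $31,912.64; interest $1,053.11 → $32,965.75; payment $5,494.29; balance $27,471.46
Week 5: opening $27,471.46; interest $906.55 → $28,378.01; payment $5,675.60; balance $22,702.41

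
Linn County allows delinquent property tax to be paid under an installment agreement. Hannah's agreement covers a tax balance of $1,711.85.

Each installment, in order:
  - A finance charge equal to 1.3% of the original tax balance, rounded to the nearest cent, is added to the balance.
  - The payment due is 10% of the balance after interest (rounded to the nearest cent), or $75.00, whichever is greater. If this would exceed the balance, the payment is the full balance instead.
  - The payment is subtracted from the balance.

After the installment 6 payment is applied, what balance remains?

$1,003.57

Installment 1: opening $1,711.85; interest $22.25 → $1,734.10; payment $173.41; balance $1,560.69
Installment 2: opening $1,560.69; interest $22.25 → $1,582.94; payment $158.29; balance $1,424.65
Installment 3: opening $1,424.65; interest $22.25 → $1,446.90; payment $144.69; balance $1,302.21
Installment 4: opening $1,302.21; interest $22.25 → $1,324.46; payment $132.45; balance $1,192.01
Installment 5: opening $1,192.01; interest $22.25 → $1,214.26; payment $121.43; balance $1,092.83
Installment 6: opening $1,092.83; interest $22.25 → $1,115.08; payment $111.51; balance $1,003.57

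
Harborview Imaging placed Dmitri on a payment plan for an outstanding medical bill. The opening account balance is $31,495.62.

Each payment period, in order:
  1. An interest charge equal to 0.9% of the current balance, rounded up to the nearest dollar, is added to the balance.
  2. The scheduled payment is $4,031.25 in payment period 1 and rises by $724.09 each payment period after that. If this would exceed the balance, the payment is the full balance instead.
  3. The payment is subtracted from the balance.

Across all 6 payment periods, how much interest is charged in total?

Payment period 1: $31,495.62 +$284.00 interest = $31,779.62; pay $4,031.25 → $27,748.37
Payment period 2: $27,748.37 +$250.00 interest = $27,998.37; pay $4,755.34 → $23,243.03
Payment period 3: $23,243.03 +$210.00 interest = $23,453.03; pay $5,479.43 → $17,973.60
Payment period 4: $17,973.60 +$162.00 interest = $18,135.60; pay $6,203.52 → $11,932.08
Payment period 5: $11,932.08 +$108.00 interest = $12,040.08; pay $6,927.61 → $5,112.47
Payment period 6: $5,112.47 +$47.00 interest = $5,159.47; pay $5,159.47 → $0.00
Total interest: $284.00 + $250.00 + $210.00 + $162.00 + $108.00 + $47.00 = $1,061.00

$1,061.00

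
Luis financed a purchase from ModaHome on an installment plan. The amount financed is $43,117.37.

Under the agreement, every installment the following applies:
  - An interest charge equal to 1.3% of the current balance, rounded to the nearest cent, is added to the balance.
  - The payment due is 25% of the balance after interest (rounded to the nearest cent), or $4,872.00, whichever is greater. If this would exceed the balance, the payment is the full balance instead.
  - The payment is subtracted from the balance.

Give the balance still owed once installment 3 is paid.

Installment 1: opening $43,117.37; interest $560.53 → $43,677.90; payment $10,919.48; balance $32,758.42
Installment 2: opening $32,758.42; interest $425.86 → $33,184.28; payment $8,296.07; balance $24,888.21
Installment 3: opening $24,888.21; interest $323.55 → $25,211.76; payment $6,302.94; balance $18,908.82

$18,908.82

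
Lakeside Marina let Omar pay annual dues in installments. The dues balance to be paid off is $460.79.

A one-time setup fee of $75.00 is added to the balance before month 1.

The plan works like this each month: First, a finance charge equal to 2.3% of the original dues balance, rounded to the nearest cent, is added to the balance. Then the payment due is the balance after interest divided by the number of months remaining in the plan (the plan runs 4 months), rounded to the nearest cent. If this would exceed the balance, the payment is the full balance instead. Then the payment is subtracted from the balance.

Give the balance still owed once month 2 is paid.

Month 1: opening $535.79; interest $10.60 → $546.39; payment $136.60; balance $409.79
Month 2: opening $409.79; interest $10.60 → $420.39; payment $140.13; balance $280.26

$280.26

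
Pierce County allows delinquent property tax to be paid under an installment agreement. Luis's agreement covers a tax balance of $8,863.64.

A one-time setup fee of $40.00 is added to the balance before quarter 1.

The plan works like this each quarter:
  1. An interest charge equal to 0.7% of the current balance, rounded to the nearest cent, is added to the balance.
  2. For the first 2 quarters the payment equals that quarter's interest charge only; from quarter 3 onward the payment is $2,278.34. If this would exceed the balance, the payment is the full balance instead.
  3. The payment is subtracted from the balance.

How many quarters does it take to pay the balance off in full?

Quarter 1: $8,903.64 +$62.33 interest = $8,965.97; pay $62.33 → $8,903.64
Quarter 2: $8,903.64 +$62.33 interest = $8,965.97; pay $62.33 → $8,903.64
Quarter 3: $8,903.64 +$62.33 interest = $8,965.97; pay $2,278.34 → $6,687.63
Quarter 4: $6,687.63 +$46.81 interest = $6,734.44; pay $2,278.34 → $4,456.10
Quarter 5: $4,456.10 +$31.19 interest = $4,487.29; pay $2,278.34 → $2,208.95
Quarter 6: $2,208.95 +$15.46 interest = $2,224.41; pay $2,224.41 → $0.00
Balance reaches $0.00 in quarter 6.

6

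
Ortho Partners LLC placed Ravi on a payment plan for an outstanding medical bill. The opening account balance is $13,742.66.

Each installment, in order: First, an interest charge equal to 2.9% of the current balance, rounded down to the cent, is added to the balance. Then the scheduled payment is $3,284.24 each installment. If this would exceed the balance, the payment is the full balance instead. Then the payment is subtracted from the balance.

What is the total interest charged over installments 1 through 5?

Installment 1: opening $13,742.66; interest $398.53 → $14,141.19; payment $3,284.24; balance $10,856.95
Installment 2: opening $10,856.95; interest $314.85 → $11,171.80; payment $3,284.24; balance $7,887.56
Installment 3: opening $7,887.56; interest $228.73 → $8,116.29; payment $3,284.24; balance $4,832.05
Installment 4: opening $4,832.05; interest $140.12 → $4,972.17; payment $3,284.24; balance $1,687.93
Installment 5: opening $1,687.93; interest $48.94 → $1,736.87; payment $1,736.87; balance $0.00
Total interest: $398.53 + $314.85 + $228.73 + $140.12 + $48.94 = $1,131.17

$1,131.17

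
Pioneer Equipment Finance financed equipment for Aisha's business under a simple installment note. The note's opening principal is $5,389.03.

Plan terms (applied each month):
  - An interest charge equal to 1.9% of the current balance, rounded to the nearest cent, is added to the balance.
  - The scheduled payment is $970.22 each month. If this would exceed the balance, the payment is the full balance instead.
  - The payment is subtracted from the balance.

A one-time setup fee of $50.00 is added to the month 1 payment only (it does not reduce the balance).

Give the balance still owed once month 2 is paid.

$3,636.88

# | Opening | Interest | Payment | Fee | End bal
1 | $5,389.03 | $102.39 | $970.22 | $50.00 | $4,521.20
2 | $4,521.20 | $85.90 | $970.22 | — | $3,636.88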